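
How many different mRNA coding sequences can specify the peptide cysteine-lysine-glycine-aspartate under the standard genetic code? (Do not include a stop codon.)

Cys: 2 codons.
Lys: 2 codons.
Gly: 4 codons.
Asp: 2 codons.
2 × 2 × 4 × 2 = 32.

32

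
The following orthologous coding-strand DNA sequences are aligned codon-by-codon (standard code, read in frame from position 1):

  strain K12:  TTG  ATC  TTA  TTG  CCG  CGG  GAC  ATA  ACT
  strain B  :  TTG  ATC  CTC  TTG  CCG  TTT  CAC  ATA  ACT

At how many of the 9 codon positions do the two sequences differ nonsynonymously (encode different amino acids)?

2

Codon 1: TTG Leu / TTG Leu — identical.
Codon 2: ATC Ile / ATC Ile — identical.
Codon 3: TTA Leu / CTC Leu — synonymous.
Codon 4: TTG Leu / TTG Leu — identical.
Codon 5: CCG Pro / CCG Pro — identical.
Codon 6: CGG Arg / TTT Phe — nonsynonymous.
Codon 7: GAC Asp / CAC His — nonsynonymous.
Codon 8: ATA Ile / ATA Ile — identical.
Codon 9: ACT Thr / ACT Thr — identical.
Nonsynonymous differences: 2.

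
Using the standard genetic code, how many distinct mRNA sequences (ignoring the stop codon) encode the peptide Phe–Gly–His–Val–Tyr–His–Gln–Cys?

Phe: 2 codons.
Gly: 4 codons.
His: 2 codons.
Val: 4 codons.
Tyr: 2 codons.
His: 2 codons.
Gln: 2 codons.
Cys: 2 codons.
2 × 4 × 2 × 4 × 2 × 2 × 2 × 2 = 1024.

1024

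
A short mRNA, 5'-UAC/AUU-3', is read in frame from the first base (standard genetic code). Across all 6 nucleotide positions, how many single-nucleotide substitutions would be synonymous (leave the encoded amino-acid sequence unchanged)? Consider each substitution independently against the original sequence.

3

Codon 1 (UAC, Tyr): 1 synonymous substitution.
Codon 2 (AUU, Ile): 2 synonymous substitutions.
Total: 1 + 2 = 3.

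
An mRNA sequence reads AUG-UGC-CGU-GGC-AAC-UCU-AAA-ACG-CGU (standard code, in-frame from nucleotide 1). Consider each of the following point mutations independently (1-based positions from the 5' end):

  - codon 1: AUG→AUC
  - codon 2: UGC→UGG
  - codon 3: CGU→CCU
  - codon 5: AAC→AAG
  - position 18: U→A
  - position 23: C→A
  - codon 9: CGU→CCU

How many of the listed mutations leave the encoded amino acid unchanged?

1

Codon 1: AUG (Met) → AUC (Ile) — missense.
Codon 2: UGC (Cys) → UGG (Trp) — missense.
Codon 3: CGU (Arg) → CCU (Pro) — missense.
Codon 5: AAC (Asn) → AAG (Lys) — missense.
Codon 6: UCU (Ser) → UCA (Ser) — synonymous.
Codon 8: ACG (Thr) → AAG (Lys) — missense.
Codon 9: CGU (Arg) → CCU (Pro) — missense.
Synonymous: 1 of 7.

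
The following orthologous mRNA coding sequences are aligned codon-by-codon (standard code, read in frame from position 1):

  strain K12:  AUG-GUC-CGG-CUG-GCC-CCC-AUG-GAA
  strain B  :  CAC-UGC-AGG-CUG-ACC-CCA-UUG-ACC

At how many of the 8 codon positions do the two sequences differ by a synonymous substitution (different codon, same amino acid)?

Codon 1: AUG Met / CAC His — nonsynonymous.
Codon 2: GUC Val / UGC Cys — nonsynonymous.
Codon 3: CGG Arg / AGG Arg — synonymous.
Codon 4: CUG Leu / CUG Leu — identical.
Codon 5: GCC Ala / ACC Thr — nonsynonymous.
Codon 6: CCC Pro / CCA Pro — synonymous.
Codon 7: AUG Met / UUG Leu — nonsynonymous.
Codon 8: GAA Glu / ACC Thr — nonsynonymous.
Synonymous differences: 2.

2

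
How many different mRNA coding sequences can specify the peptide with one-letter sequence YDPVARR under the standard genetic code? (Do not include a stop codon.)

9216

Tyr: 2 codons.
Asp: 2 codons.
Pro: 4 codons.
Val: 4 codons.
Ala: 4 codons.
Arg: 6 codons.
Arg: 6 codons.
2 × 2 × 4 × 4 × 4 × 6 × 6 = 9216.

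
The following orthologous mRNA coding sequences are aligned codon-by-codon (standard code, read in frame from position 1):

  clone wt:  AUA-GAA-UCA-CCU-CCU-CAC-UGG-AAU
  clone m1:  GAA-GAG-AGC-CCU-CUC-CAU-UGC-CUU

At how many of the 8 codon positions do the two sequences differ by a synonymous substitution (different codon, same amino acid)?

3

Codon 1: AUA Ile / GAA Glu — nonsynonymous.
Codon 2: GAA Glu / GAG Glu — synonymous.
Codon 3: UCA Ser / AGC Ser — synonymous.
Codon 4: CCU Pro / CCU Pro — identical.
Codon 5: CCU Pro / CUC Leu — nonsynonymous.
Codon 6: CAC His / CAU His — synonymous.
Codon 7: UGG Trp / UGC Cys — nonsynonymous.
Codon 8: AAU Asn / CUU Leu — nonsynonymous.
Synonymous differences: 3.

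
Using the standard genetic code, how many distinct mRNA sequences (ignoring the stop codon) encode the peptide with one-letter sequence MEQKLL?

Met: 1 codon.
Glu: 2 codons.
Gln: 2 codons.
Lys: 2 codons.
Leu: 6 codons.
Leu: 6 codons.
1 × 2 × 2 × 2 × 6 × 6 = 288.

288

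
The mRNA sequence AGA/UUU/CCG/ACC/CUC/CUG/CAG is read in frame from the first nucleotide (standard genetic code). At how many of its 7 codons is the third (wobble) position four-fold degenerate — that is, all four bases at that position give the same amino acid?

4

Codon 1 AGA (Arg): third position 2-fold.
Codon 2 UUU (Phe): third position 2-fold.
Codon 3 CCG (Pro): third position 4-fold.
Codon 4 ACC (Thr): third position 4-fold.
Codon 5 CUC (Leu): third position 4-fold.
Codon 6 CUG (Leu): third position 4-fold.
Codon 7 CAG (Gln): third position 2-fold.
Four-fold degenerate third positions: 4.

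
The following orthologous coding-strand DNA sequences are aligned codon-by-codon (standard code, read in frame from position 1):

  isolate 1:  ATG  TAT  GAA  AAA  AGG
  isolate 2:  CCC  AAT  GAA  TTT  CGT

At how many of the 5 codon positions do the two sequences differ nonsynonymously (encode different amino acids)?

3

Codon 1: ATG Met / CCC Pro — nonsynonymous.
Codon 2: TAT Tyr / AAT Asn — nonsynonymous.
Codon 3: GAA Glu / GAA Glu — identical.
Codon 4: AAA Lys / TTT Phe — nonsynonymous.
Codon 5: AGG Arg / CGT Arg — synonymous.
Nonsynonymous differences: 3.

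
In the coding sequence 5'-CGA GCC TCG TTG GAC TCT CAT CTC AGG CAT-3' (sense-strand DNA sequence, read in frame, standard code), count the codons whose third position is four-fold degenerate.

Codon 1 CGA (Arg): third position 4-fold.
Codon 2 GCC (Ala): third position 4-fold.
Codon 3 TCG (Ser): third position 4-fold.
Codon 4 TTG (Leu): third position 2-fold.
Codon 5 GAC (Asp): third position 2-fold.
Codon 6 TCT (Ser): third position 4-fold.
Codon 7 CAT (His): third position 2-fold.
Codon 8 CTC (Leu): third position 4-fold.
Codon 9 AGG (Arg): third position 2-fold.
Codon 10 CAT (His): third position 2-fold.
Four-fold degenerate third positions: 5.

5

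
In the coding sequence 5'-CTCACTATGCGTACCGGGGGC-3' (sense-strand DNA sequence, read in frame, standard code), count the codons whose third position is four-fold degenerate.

Codon 1 CTC (Leu): third position 4-fold.
Codon 2 ACT (Thr): third position 4-fold.
Codon 3 ATG (Met): third position 1-fold.
Codon 4 CGT (Arg): third position 4-fold.
Codon 5 ACC (Thr): third position 4-fold.
Codon 6 GGG (Gly): third position 4-fold.
Codon 7 GGC (Gly): third position 4-fold.
Four-fold degenerate third positions: 6.

6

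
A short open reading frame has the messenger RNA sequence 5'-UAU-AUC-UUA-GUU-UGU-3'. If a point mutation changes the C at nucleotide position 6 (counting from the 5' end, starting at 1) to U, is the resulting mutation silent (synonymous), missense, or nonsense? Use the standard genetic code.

silent

Position 6 falls in codon 2: AUC → Ile.
After the substitution the codon is AUU → Ile.
Both encode Ile, so the change is synonymous.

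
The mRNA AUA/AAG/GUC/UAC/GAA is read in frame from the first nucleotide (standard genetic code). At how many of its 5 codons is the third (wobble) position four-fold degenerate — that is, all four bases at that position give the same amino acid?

1

Codon 1 AUA (Ile): third position 3-fold.
Codon 2 AAG (Lys): third position 2-fold.
Codon 3 GUC (Val): third position 4-fold.
Codon 4 UAC (Tyr): third position 2-fold.
Codon 5 GAA (Glu): third position 2-fold.
Four-fold degenerate third positions: 1.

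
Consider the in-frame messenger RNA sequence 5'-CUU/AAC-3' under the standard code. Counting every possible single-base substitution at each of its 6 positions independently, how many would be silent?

4

Codon 1 (CUU, Leu): 3 synonymous substitutions.
Codon 2 (AAC, Asn): 1 synonymous substitution.
Total: 3 + 1 = 4.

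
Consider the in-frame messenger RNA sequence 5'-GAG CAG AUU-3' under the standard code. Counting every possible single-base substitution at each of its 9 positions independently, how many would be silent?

Codon 1 (GAG, Glu): 1 synonymous substitution.
Codon 2 (CAG, Gln): 1 synonymous substitution.
Codon 3 (AUU, Ile): 2 synonymous substitutions.
Total: 1 + 1 + 2 = 4.

4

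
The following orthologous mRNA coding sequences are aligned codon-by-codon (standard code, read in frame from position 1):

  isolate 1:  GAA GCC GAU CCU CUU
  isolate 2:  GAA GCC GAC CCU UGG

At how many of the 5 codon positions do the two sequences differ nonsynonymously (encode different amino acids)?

Codon 1: GAA Glu / GAA Glu — identical.
Codon 2: GCC Ala / GCC Ala — identical.
Codon 3: GAU Asp / GAC Asp — synonymous.
Codon 4: CCU Pro / CCU Pro — identical.
Codon 5: CUU Leu / UGG Trp — nonsynonymous.
Nonsynonymous differences: 1.

1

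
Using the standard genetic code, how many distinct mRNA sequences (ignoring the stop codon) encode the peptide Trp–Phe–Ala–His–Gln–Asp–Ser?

384

Trp: 1 codon.
Phe: 2 codons.
Ala: 4 codons.
His: 2 codons.
Gln: 2 codons.
Asp: 2 codons.
Ser: 6 codons.
1 × 2 × 4 × 2 × 2 × 2 × 6 = 384.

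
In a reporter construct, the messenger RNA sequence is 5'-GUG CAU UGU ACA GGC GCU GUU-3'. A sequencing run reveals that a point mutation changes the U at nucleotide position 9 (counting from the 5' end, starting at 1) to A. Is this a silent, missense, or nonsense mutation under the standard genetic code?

nonsense

Position 9 falls in codon 3: UGU → Cys.
After the substitution the codon is UGA → Stop.
The new codon is a stop codon, so this is a nonsense mutation.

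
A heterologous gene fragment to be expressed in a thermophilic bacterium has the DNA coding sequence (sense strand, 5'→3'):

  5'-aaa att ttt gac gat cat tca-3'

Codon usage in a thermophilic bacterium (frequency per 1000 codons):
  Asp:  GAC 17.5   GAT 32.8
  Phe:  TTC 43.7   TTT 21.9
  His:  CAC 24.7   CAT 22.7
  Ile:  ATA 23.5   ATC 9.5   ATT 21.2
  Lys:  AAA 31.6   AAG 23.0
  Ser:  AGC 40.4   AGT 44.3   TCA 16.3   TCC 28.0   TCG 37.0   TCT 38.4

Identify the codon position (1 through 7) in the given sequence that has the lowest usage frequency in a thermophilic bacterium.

7

Codon 1 AAA (Lys): 31.6 per 1000.
Codon 2 ATT (Ile): 21.2 per 1000.
Codon 3 TTT (Phe): 21.9 per 1000.
Codon 4 GAC (Asp): 17.5 per 1000.
Codon 5 GAT (Asp): 32.8 per 1000.
Codon 6 CAT (His): 22.7 per 1000.
Codon 7 TCA (Ser): 16.3 per 1000.
Lowest frequency is 16.3 at codon 7.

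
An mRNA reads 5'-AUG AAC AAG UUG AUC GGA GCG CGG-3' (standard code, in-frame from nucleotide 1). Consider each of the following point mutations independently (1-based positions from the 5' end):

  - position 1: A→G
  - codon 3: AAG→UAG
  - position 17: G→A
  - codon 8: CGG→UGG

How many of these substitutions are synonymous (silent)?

0

Codon 1: AUG (Met) → GUG (Val) — missense.
Codon 3: AAG (Lys) → UAG (Stop) — nonsense.
Codon 6: GGA (Gly) → GAA (Glu) — missense.
Codon 8: CGG (Arg) → UGG (Trp) — missense.
Synonymous: 0 of 4.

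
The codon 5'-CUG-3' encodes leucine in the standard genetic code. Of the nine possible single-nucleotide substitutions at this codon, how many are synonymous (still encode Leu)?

4

Position 1: UUG → 1 synonymous.
Position 2: none → 0 synonymous.
Position 3: CUU, CUC, CUA → 3 synonymous.
Total: 1 + 0 + 3 = 4.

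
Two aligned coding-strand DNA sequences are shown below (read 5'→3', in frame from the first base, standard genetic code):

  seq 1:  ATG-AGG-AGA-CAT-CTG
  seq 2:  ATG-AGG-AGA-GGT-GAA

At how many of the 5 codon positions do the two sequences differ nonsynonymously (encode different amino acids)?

Codon 1: ATG Met / ATG Met — identical.
Codon 2: AGG Arg / AGG Arg — identical.
Codon 3: AGA Arg / AGA Arg — identical.
Codon 4: CAT His / GGT Gly — nonsynonymous.
Codon 5: CTG Leu / GAA Glu — nonsynonymous.
Nonsynonymous differences: 2.

2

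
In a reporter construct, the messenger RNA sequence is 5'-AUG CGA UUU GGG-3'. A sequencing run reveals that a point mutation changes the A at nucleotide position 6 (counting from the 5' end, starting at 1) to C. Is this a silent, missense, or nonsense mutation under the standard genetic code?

Position 6 falls in codon 2: CGA → Arg.
After the substitution the codon is CGC → Arg.
Both encode Arg, so the change is synonymous.

silent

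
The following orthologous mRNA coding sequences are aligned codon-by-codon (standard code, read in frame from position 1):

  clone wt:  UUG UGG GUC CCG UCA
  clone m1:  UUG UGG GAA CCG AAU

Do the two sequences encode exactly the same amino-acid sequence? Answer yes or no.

no

Codon 1: UUG Leu / UUG Leu — identical.
Codon 2: UGG Trp / UGG Trp — identical.
Codon 3: GUC Val / GAA Glu — nonsynonymous.
Codon 4: CCG Pro / CCG Pro — identical.
Codon 5: UCA Ser / AAU Asn — nonsynonymous.
Nonsynonymous differences: 2 → different protein.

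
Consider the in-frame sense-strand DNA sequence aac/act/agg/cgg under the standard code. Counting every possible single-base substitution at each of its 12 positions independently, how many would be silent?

Codon 1 (AAC, Asn): 1 synonymous substitution.
Codon 2 (ACT, Thr): 3 synonymous substitutions.
Codon 3 (AGG, Arg): 2 synonymous substitutions.
Codon 4 (CGG, Arg): 4 synonymous substitutions.
Total: 1 + 3 + 2 + 4 = 10.

10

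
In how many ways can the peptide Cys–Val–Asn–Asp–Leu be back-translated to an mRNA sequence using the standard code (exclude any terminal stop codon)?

192

Cys: 2 codons.
Val: 4 codons.
Asn: 2 codons.
Asp: 2 codons.
Leu: 6 codons.
2 × 4 × 2 × 2 × 6 = 192.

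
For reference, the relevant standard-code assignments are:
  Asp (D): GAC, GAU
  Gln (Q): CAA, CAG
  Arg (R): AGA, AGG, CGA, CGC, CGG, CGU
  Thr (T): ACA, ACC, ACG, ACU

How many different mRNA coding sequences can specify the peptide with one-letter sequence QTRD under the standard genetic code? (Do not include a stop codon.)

Gln: 2 codons.
Thr: 4 codons.
Arg: 6 codons.
Asp: 2 codons.
2 × 4 × 6 × 2 = 96.

96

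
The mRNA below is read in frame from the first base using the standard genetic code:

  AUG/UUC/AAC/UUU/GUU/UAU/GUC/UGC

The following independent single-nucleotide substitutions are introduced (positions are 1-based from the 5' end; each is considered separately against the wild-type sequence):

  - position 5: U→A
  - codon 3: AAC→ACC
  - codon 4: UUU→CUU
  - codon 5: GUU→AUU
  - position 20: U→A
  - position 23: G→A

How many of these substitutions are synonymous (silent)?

Codon 2: UUC (Phe) → UAC (Tyr) — missense.
Codon 3: AAC (Asn) → ACC (Thr) — missense.
Codon 4: UUU (Phe) → CUU (Leu) — missense.
Codon 5: GUU (Val) → AUU (Ile) — missense.
Codon 7: GUC (Val) → GAC (Asp) — missense.
Codon 8: UGC (Cys) → UAC (Tyr) — missense.
Synonymous: 0 of 6.

0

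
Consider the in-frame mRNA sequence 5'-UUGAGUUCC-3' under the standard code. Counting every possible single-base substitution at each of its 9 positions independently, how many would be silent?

Codon 1 (UUG, Leu): 2 synonymous substitutions.
Codon 2 (AGU, Ser): 1 synonymous substitution.
Codon 3 (UCC, Ser): 3 synonymous substitutions.
Total: 2 + 1 + 3 = 6.

6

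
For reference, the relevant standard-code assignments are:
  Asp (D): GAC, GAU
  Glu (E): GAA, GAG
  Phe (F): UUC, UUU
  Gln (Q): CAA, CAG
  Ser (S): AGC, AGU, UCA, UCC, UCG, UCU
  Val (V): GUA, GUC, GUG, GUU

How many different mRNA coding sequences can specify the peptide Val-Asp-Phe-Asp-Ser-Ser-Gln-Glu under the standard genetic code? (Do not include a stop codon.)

Val: 4 codons.
Asp: 2 codons.
Phe: 2 codons.
Asp: 2 codons.
Ser: 6 codons.
Ser: 6 codons.
Gln: 2 codons.
Glu: 2 codons.
4 × 2 × 2 × 2 × 6 × 6 × 2 × 2 = 4608.

4608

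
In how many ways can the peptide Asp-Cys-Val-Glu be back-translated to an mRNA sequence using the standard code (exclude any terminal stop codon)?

32

Asp: 2 codons.
Cys: 2 codons.
Val: 4 codons.
Glu: 2 codons.
2 × 2 × 4 × 2 = 32.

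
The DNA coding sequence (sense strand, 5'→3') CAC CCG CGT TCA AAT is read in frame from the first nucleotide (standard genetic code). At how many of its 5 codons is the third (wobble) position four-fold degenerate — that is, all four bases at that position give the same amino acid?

Codon 1 CAC (His): third position 2-fold.
Codon 2 CCG (Pro): third position 4-fold.
Codon 3 CGT (Arg): third position 4-fold.
Codon 4 TCA (Ser): third position 4-fold.
Codon 5 AAT (Asn): third position 2-fold.
Four-fold degenerate third positions: 3.

3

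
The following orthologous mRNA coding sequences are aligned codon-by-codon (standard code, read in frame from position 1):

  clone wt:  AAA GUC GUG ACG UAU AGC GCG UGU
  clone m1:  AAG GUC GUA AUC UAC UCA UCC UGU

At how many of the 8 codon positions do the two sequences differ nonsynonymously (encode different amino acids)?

2

Codon 1: AAA Lys / AAG Lys — synonymous.
Codon 2: GUC Val / GUC Val — identical.
Codon 3: GUG Val / GUA Val — synonymous.
Codon 4: ACG Thr / AUC Ile — nonsynonymous.
Codon 5: UAU Tyr / UAC Tyr — synonymous.
Codon 6: AGC Ser / UCA Ser — synonymous.
Codon 7: GCG Ala / UCC Ser — nonsynonymous.
Codon 8: UGU Cys / UGU Cys — identical.
Nonsynonymous differences: 2.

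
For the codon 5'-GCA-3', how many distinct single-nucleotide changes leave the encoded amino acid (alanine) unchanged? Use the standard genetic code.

3

Position 1: none → 0 synonymous.
Position 2: none → 0 synonymous.
Position 3: GCT, GCC, GCG → 3 synonymous.
Total: 0 + 0 + 3 = 3.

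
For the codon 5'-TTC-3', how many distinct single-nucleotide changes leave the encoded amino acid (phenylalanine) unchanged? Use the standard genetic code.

1

Position 1: none → 0 synonymous.
Position 2: none → 0 synonymous.
Position 3: TTT → 1 synonymous.
Total: 0 + 0 + 1 = 1.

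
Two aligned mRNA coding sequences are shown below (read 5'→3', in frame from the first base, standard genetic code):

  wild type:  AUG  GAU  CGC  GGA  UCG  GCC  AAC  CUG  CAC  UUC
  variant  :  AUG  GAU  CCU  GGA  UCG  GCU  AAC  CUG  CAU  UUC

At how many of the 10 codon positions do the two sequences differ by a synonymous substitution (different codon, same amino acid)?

2

Codon 1: AUG Met / AUG Met — identical.
Codon 2: GAU Asp / GAU Asp — identical.
Codon 3: CGC Arg / CCU Pro — nonsynonymous.
Codon 4: GGA Gly / GGA Gly — identical.
Codon 5: UCG Ser / UCG Ser — identical.
Codon 6: GCC Ala / GCU Ala — synonymous.
Codon 7: AAC Asn / AAC Asn — identical.
Codon 8: CUG Leu / CUG Leu — identical.
Codon 9: CAC His / CAU His — synonymous.
Codon 10: UUC Phe / UUC Phe — identical.
Synonymous differences: 2.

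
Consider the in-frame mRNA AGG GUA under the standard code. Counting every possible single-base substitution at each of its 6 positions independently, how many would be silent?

Codon 1 (AGG, Arg): 2 synonymous substitutions.
Codon 2 (GUA, Val): 3 synonymous substitutions.
Total: 2 + 3 = 5.

5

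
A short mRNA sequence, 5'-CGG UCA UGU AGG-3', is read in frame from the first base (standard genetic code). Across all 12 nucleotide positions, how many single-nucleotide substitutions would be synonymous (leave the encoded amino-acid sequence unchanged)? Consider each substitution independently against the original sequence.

Codon 1 (CGG, Arg): 4 synonymous substitutions.
Codon 2 (UCA, Ser): 3 synonymous substitutions.
Codon 3 (UGU, Cys): 1 synonymous substitution.
Codon 4 (AGG, Arg): 2 synonymous substitutions.
Total: 4 + 3 + 1 + 2 = 10.

10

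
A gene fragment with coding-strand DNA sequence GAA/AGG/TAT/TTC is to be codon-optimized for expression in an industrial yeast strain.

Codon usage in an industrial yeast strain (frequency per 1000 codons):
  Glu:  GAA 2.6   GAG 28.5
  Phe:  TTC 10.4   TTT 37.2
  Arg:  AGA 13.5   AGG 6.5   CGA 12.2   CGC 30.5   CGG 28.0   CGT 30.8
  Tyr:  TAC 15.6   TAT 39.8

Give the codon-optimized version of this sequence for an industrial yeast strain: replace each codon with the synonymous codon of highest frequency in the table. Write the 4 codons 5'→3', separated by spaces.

GAG CGT TAT TTT

Codon 1 (Glu): best is GAG at 28.5.
Codon 2 (Arg): best is CGT at 30.8.
Codon 3 (Tyr): best is TAT at 39.8.
Codon 4 (Phe): best is TTT at 37.2.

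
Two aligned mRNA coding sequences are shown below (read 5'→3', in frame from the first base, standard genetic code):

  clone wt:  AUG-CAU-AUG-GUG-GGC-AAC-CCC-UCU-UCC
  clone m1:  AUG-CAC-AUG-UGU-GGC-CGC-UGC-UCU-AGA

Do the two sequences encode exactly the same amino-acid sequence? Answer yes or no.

no

Codon 1: AUG Met / AUG Met — identical.
Codon 2: CAU His / CAC His — synonymous.
Codon 3: AUG Met / AUG Met — identical.
Codon 4: GUG Val / UGU Cys — nonsynonymous.
Codon 5: GGC Gly / GGC Gly — identical.
Codon 6: AAC Asn / CGC Arg — nonsynonymous.
Codon 7: CCC Pro / UGC Cys — nonsynonymous.
Codon 8: UCU Ser / UCU Ser — identical.
Codon 9: UCC Ser / AGA Arg — nonsynonymous.
Nonsynonymous differences: 4 → different protein.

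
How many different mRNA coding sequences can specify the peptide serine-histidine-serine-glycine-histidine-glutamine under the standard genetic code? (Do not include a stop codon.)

Ser: 6 codons.
His: 2 codons.
Ser: 6 codons.
Gly: 4 codons.
His: 2 codons.
Gln: 2 codons.
6 × 2 × 6 × 4 × 2 × 2 = 1152.

1152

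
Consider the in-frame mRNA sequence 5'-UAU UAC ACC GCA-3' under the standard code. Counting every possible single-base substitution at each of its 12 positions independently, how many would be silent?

8

Codon 1 (UAU, Tyr): 1 synonymous substitution.
Codon 2 (UAC, Tyr): 1 synonymous substitution.
Codon 3 (ACC, Thr): 3 synonymous substitutions.
Codon 4 (GCA, Ala): 3 synonymous substitutions.
Total: 1 + 1 + 3 + 3 = 8.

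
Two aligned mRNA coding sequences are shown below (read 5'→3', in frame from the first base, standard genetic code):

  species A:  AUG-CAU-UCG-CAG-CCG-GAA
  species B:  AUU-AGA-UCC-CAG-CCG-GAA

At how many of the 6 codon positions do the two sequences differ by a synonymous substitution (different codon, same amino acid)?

1

Codon 1: AUG Met / AUU Ile — nonsynonymous.
Codon 2: CAU His / AGA Arg — nonsynonymous.
Codon 3: UCG Ser / UCC Ser — synonymous.
Codon 4: CAG Gln / CAG Gln — identical.
Codon 5: CCG Pro / CCG Pro — identical.
Codon 6: GAA Glu / GAA Glu — identical.
Synonymous differences: 1.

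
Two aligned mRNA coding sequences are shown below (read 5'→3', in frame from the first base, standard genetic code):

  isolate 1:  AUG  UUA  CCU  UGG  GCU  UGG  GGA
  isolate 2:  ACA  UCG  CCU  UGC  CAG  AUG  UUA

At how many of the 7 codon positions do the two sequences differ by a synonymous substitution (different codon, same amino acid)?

0

Codon 1: AUG Met / ACA Thr — nonsynonymous.
Codon 2: UUA Leu / UCG Ser — nonsynonymous.
Codon 3: CCU Pro / CCU Pro — identical.
Codon 4: UGG Trp / UGC Cys — nonsynonymous.
Codon 5: GCU Ala / CAG Gln — nonsynonymous.
Codon 6: UGG Trp / AUG Met — nonsynonymous.
Codon 7: GGA Gly / UUA Leu — nonsynonymous.
Synonymous differences: 0.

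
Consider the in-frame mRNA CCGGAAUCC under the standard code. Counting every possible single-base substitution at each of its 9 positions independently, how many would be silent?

7

Codon 1 (CCG, Pro): 3 synonymous substitutions.
Codon 2 (GAA, Glu): 1 synonymous substitution.
Codon 3 (UCC, Ser): 3 synonymous substitutions.
Total: 3 + 1 + 3 = 7.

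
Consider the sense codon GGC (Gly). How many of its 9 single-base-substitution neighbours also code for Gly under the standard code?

3

Position 1: none → 0 synonymous.
Position 2: none → 0 synonymous.
Position 3: GGU, GGA, GGG → 3 synonymous.
Total: 0 + 0 + 3 = 3.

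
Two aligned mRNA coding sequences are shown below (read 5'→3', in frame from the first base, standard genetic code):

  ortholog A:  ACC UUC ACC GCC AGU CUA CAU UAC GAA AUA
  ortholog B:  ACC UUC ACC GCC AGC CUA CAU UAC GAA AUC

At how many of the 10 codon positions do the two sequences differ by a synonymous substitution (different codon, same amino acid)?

Codon 1: ACC Thr / ACC Thr — identical.
Codon 2: UUC Phe / UUC Phe — identical.
Codon 3: ACC Thr / ACC Thr — identical.
Codon 4: GCC Ala / GCC Ala — identical.
Codon 5: AGU Ser / AGC Ser — synonymous.
Codon 6: CUA Leu / CUA Leu — identical.
Codon 7: CAU His / CAU His — identical.
Codon 8: UAC Tyr / UAC Tyr — identical.
Codon 9: GAA Glu / GAA Glu — identical.
Codon 10: AUA Ile / AUC Ile — synonymous.
Synonymous differences: 2.

2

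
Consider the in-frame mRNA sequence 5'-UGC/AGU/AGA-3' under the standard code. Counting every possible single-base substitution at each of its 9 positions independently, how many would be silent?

Codon 1 (UGC, Cys): 1 synonymous substitution.
Codon 2 (AGU, Ser): 1 synonymous substitution.
Codon 3 (AGA, Arg): 2 synonymous substitutions.
Total: 1 + 1 + 2 = 4.

4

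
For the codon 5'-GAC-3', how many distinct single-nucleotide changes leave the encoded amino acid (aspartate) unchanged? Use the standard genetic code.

Position 1: none → 0 synonymous.
Position 2: none → 0 synonymous.
Position 3: GAT → 1 synonymous.
Total: 0 + 0 + 1 = 1.

1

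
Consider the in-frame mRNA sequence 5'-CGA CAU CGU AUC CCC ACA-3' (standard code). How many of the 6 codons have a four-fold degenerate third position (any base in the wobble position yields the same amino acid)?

4

Codon 1 CGA (Arg): third position 4-fold.
Codon 2 CAU (His): third position 2-fold.
Codon 3 CGU (Arg): third position 4-fold.
Codon 4 AUC (Ile): third position 3-fold.
Codon 5 CCC (Pro): third position 4-fold.
Codon 6 ACA (Thr): third position 4-fold.
Four-fold degenerate third positions: 4.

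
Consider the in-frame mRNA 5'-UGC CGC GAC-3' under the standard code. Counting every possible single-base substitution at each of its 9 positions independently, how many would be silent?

5

Codon 1 (UGC, Cys): 1 synonymous substitution.
Codon 2 (CGC, Arg): 3 synonymous substitutions.
Codon 3 (GAC, Asp): 1 synonymous substitution.
Total: 1 + 3 + 1 = 5.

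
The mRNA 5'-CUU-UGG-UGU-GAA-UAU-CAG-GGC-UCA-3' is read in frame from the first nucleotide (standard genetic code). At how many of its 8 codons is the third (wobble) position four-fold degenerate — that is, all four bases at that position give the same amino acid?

Codon 1 CUU (Leu): third position 4-fold.
Codon 2 UGG (Trp): third position 1-fold.
Codon 3 UGU (Cys): third position 2-fold.
Codon 4 GAA (Glu): third position 2-fold.
Codon 5 UAU (Tyr): third position 2-fold.
Codon 6 CAG (Gln): third position 2-fold.
Codon 7 GGC (Gly): third position 4-fold.
Codon 8 UCA (Ser): third position 4-fold.
Four-fold degenerate third positions: 3.

3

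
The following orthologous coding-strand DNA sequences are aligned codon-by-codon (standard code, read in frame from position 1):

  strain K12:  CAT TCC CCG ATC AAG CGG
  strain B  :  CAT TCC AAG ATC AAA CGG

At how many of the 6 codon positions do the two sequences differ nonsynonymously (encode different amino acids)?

Codon 1: CAT His / CAT His — identical.
Codon 2: TCC Ser / TCC Ser — identical.
Codon 3: CCG Pro / AAG Lys — nonsynonymous.
Codon 4: ATC Ile / ATC Ile — identical.
Codon 5: AAG Lys / AAA Lys — synonymous.
Codon 6: CGG Arg / CGG Arg — identical.
Nonsynonymous differences: 1.

1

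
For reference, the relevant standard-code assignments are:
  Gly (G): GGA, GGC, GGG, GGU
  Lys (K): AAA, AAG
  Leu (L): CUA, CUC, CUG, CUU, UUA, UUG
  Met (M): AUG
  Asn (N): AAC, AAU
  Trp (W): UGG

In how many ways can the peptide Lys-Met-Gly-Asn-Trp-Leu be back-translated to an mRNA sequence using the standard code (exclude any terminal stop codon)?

Lys: 2 codons.
Met: 1 codon.
Gly: 4 codons.
Asn: 2 codons.
Trp: 1 codon.
Leu: 6 codons.
2 × 1 × 4 × 2 × 1 × 6 = 96.

96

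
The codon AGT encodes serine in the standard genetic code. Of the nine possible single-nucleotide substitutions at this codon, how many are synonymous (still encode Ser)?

1

Position 1: none → 0 synonymous.
Position 2: none → 0 synonymous.
Position 3: AGC → 1 synonymous.
Total: 0 + 0 + 1 = 1.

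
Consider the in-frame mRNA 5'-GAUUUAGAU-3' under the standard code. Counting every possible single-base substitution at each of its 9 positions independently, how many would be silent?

Codon 1 (GAU, Asp): 1 synonymous substitution.
Codon 2 (UUA, Leu): 2 synonymous substitutions.
Codon 3 (GAU, Asp): 1 synonymous substitution.
Total: 1 + 2 + 1 = 4.

4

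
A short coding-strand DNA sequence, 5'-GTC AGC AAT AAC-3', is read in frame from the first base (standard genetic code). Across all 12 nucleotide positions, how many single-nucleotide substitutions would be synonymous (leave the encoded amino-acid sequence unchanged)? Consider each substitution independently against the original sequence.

6

Codon 1 (GTC, Val): 3 synonymous substitutions.
Codon 2 (AGC, Ser): 1 synonymous substitution.
Codon 3 (AAT, Asn): 1 synonymous substitution.
Codon 4 (AAC, Asn): 1 synonymous substitution.
Total: 3 + 1 + 1 + 1 = 6.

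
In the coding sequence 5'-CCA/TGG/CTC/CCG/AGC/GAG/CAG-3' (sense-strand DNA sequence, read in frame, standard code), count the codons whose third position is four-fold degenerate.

3

Codon 1 CCA (Pro): third position 4-fold.
Codon 2 TGG (Trp): third position 1-fold.
Codon 3 CTC (Leu): third position 4-fold.
Codon 4 CCG (Pro): third position 4-fold.
Codon 5 AGC (Ser): third position 2-fold.
Codon 6 GAG (Glu): third position 2-fold.
Codon 7 CAG (Gln): third position 2-fold.
Four-fold degenerate third positions: 3.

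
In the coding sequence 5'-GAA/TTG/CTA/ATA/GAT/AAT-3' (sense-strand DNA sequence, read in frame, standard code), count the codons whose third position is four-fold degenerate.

Codon 1 GAA (Glu): third position 2-fold.
Codon 2 TTG (Leu): third position 2-fold.
Codon 3 CTA (Leu): third position 4-fold.
Codon 4 ATA (Ile): third position 3-fold.
Codon 5 GAT (Asp): third position 2-fold.
Codon 6 AAT (Asn): third position 2-fold.
Four-fold degenerate third positions: 1.

1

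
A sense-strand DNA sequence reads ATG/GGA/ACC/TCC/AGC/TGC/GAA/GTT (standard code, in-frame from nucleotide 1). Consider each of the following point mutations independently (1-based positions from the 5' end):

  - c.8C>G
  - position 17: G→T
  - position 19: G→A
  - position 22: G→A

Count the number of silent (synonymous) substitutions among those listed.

0

Codon 3: ACC (Thr) → AGC (Ser) — missense.
Codon 6: TGC (Cys) → TTC (Phe) — missense.
Codon 7: GAA (Glu) → AAA (Lys) — missense.
Codon 8: GTT (Val) → ATT (Ile) — missense.
Synonymous: 0 of 4.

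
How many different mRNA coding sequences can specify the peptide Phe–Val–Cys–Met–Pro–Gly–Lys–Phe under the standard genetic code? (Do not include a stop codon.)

1024

Phe: 2 codons.
Val: 4 codons.
Cys: 2 codons.
Met: 1 codon.
Pro: 4 codons.
Gly: 4 codons.
Lys: 2 codons.
Phe: 2 codons.
2 × 4 × 2 × 1 × 4 × 4 × 2 × 2 = 1024.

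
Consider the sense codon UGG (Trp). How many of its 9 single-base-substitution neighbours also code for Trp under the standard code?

0

Position 1: none → 0 synonymous.
Position 2: none → 0 synonymous.
Position 3: none → 0 synonymous.
Total: 0 + 0 + 0 = 0.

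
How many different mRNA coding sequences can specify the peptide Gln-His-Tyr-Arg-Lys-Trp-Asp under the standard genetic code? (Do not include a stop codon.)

Gln: 2 codons.
His: 2 codons.
Tyr: 2 codons.
Arg: 6 codons.
Lys: 2 codons.
Trp: 1 codon.
Asp: 2 codons.
2 × 2 × 2 × 6 × 2 × 1 × 2 = 192.

192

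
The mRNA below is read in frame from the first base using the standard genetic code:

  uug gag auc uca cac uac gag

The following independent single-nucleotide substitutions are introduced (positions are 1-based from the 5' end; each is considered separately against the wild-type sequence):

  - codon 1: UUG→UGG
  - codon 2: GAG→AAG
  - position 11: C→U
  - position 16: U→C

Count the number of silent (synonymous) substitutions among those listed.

0

Codon 1: UUG (Leu) → UGG (Trp) — missense.
Codon 2: GAG (Glu) → AAG (Lys) — missense.
Codon 4: UCA (Ser) → UUA (Leu) — missense.
Codon 6: UAC (Tyr) → CAC (His) — missense.
Synonymous: 0 of 4.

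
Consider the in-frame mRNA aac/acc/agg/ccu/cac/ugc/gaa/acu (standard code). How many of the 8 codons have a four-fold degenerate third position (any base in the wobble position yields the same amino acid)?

Codon 1 AAC (Asn): third position 2-fold.
Codon 2 ACC (Thr): third position 4-fold.
Codon 3 AGG (Arg): third position 2-fold.
Codon 4 CCU (Pro): third position 4-fold.
Codon 5 CAC (His): third position 2-fold.
Codon 6 UGC (Cys): third position 2-fold.
Codon 7 GAA (Glu): third position 2-fold.
Codon 8 ACU (Thr): third position 4-fold.
Four-fold degenerate third positions: 3.

3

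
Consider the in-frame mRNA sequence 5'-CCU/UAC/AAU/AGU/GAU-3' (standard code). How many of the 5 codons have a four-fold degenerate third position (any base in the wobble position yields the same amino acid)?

Codon 1 CCU (Pro): third position 4-fold.
Codon 2 UAC (Tyr): third position 2-fold.
Codon 3 AAU (Asn): third position 2-fold.
Codon 4 AGU (Ser): third position 2-fold.
Codon 5 GAU (Asp): third position 2-fold.
Four-fold degenerate third positions: 1.

1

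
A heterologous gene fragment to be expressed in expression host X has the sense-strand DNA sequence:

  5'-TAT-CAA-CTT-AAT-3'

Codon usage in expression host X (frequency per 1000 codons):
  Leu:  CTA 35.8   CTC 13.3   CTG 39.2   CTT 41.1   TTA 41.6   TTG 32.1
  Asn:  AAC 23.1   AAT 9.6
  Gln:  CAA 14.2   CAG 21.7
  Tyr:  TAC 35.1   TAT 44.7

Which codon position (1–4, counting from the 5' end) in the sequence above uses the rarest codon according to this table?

4

Codon 1 TAT (Tyr): 44.7 per 1000.
Codon 2 CAA (Gln): 14.2 per 1000.
Codon 3 CTT (Leu): 41.1 per 1000.
Codon 4 AAT (Asn): 9.6 per 1000.
Lowest frequency is 9.6 at codon 4.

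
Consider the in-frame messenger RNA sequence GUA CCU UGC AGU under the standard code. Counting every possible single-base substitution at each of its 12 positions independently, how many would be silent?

8

Codon 1 (GUA, Val): 3 synonymous substitutions.
Codon 2 (CCU, Pro): 3 synonymous substitutions.
Codon 3 (UGC, Cys): 1 synonymous substitution.
Codon 4 (AGU, Ser): 1 synonymous substitution.
Total: 3 + 3 + 1 + 1 = 8.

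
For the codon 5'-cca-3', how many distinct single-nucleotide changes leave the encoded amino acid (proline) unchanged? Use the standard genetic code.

3

Position 1: none → 0 synonymous.
Position 2: none → 0 synonymous.
Position 3: CCT, CCC, CCG → 3 synonymous.
Total: 0 + 0 + 3 = 3.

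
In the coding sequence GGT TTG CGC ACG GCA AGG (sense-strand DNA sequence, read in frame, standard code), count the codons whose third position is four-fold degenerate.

4

Codon 1 GGT (Gly): third position 4-fold.
Codon 2 TTG (Leu): third position 2-fold.
Codon 3 CGC (Arg): third position 4-fold.
Codon 4 ACG (Thr): third position 4-fold.
Codon 5 GCA (Ala): third position 4-fold.
Codon 6 AGG (Arg): third position 2-fold.
Four-fold degenerate third positions: 4.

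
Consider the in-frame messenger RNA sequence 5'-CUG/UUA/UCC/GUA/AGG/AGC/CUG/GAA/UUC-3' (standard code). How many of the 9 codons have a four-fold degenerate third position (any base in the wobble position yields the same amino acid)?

Codon 1 CUG (Leu): third position 4-fold.
Codon 2 UUA (Leu): third position 2-fold.
Codon 3 UCC (Ser): third position 4-fold.
Codon 4 GUA (Val): third position 4-fold.
Codon 5 AGG (Arg): third position 2-fold.
Codon 6 AGC (Ser): third position 2-fold.
Codon 7 CUG (Leu): third position 4-fold.
Codon 8 GAA (Glu): third position 2-fold.
Codon 9 UUC (Phe): third position 2-fold.
Four-fold degenerate third positions: 4.

4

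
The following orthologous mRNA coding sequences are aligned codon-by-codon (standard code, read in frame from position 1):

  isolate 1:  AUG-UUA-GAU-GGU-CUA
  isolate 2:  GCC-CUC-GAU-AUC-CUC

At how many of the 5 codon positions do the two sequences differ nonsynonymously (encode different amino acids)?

Codon 1: AUG Met / GCC Ala — nonsynonymous.
Codon 2: UUA Leu / CUC Leu — synonymous.
Codon 3: GAU Asp / GAU Asp — identical.
Codon 4: GGU Gly / AUC Ile — nonsynonymous.
Codon 5: CUA Leu / CUC Leu — synonymous.
Nonsynonymous differences: 2.

2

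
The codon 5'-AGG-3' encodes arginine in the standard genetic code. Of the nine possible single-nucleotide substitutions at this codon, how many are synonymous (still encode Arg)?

Position 1: CGG → 1 synonymous.
Position 2: none → 0 synonymous.
Position 3: AGA → 1 synonymous.
Total: 1 + 0 + 1 = 2.

2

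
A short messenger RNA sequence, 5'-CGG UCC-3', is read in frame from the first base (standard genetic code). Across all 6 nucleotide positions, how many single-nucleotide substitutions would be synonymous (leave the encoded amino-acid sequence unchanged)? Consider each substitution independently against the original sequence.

7

Codon 1 (CGG, Arg): 4 synonymous substitutions.
Codon 2 (UCC, Ser): 3 synonymous substitutions.
Total: 4 + 3 = 7.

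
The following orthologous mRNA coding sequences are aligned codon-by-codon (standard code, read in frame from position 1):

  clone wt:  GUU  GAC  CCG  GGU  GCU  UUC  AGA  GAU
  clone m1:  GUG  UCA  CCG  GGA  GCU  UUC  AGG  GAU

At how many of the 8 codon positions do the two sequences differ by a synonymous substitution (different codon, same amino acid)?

Codon 1: GUU Val / GUG Val — synonymous.
Codon 2: GAC Asp / UCA Ser — nonsynonymous.
Codon 3: CCG Pro / CCG Pro — identical.
Codon 4: GGU Gly / GGA Gly — synonymous.
Codon 5: GCU Ala / GCU Ala — identical.
Codon 6: UUC Phe / UUC Phe — identical.
Codon 7: AGA Arg / AGG Arg — synonymous.
Codon 8: GAU Asp / GAU Asp — identical.
Synonymous differences: 3.

3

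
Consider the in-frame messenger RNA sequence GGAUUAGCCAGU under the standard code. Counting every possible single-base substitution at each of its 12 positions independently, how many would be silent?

9

Codon 1 (GGA, Gly): 3 synonymous substitutions.
Codon 2 (UUA, Leu): 2 synonymous substitutions.
Codon 3 (GCC, Ala): 3 synonymous substitutions.
Codon 4 (AGU, Ser): 1 synonymous substitution.
Total: 3 + 2 + 3 + 1 = 9.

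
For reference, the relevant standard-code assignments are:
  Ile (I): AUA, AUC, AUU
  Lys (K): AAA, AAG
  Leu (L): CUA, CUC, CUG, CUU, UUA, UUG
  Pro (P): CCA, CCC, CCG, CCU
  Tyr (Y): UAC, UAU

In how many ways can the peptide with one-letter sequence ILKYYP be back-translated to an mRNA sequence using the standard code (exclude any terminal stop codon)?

576

Ile: 3 codons.
Leu: 6 codons.
Lys: 2 codons.
Tyr: 2 codons.
Tyr: 2 codons.
Pro: 4 codons.
3 × 6 × 2 × 2 × 2 × 4 = 576.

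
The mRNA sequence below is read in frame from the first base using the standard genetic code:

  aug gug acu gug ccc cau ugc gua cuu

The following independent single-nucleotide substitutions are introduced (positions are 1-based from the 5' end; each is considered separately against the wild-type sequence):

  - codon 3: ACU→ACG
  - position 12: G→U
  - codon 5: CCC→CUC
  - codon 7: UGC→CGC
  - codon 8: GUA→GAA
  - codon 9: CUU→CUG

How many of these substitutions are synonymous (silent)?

3

Codon 3: ACU (Thr) → ACG (Thr) — synonymous.
Codon 4: GUG (Val) → GUU (Val) — synonymous.
Codon 5: CCC (Pro) → CUC (Leu) — missense.
Codon 7: UGC (Cys) → CGC (Arg) — missense.
Codon 8: GUA (Val) → GAA (Glu) — missense.
Codon 9: CUU (Leu) → CUG (Leu) — synonymous.
Synonymous: 3 of 6.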